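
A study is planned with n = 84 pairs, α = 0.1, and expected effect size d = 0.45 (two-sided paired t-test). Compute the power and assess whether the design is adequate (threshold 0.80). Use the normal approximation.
Power ≈ 0.99; the study is adequately powered (power ≥ 0.80)

Power calculation (paired t-test, normal approximation):
z_β = d · √n - z_{α/2}
z_β = 0.45 · √84 - 1.645
z_β = 0.45 · 9.165 - 1.645
z_β = 2.479

Power = Φ(z_β) = Φ(2.479) ≈ 0.993

Effect size d = 0.45 is small by Cohen's convention (0.2/0.5/0.8).

Threshold: power ≥ 0.80 is conventionally adequate.
Power ≈ 0.99 → the study is adequately powered (power ≥ 0.80).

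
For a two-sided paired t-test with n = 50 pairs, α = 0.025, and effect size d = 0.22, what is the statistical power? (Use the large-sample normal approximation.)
Power ≈ 0.25

Power calculation (paired t-test, normal approximation):
z_β = d · √n - z_{α/2}
z_β = 0.22 · √50 - 2.241
z_β = 0.22 · 7.071 - 2.241
z_β = -0.686

Power = Φ(z_β) = Φ(-0.686) ≈ 0.246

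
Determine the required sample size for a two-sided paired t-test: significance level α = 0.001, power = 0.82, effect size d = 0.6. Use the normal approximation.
n = 50 pairs

Sample size formula (paired t-test, normal approximation):
n = ((z_{α/2} + z_β) / d)²

z_{α/2} = 3.291 (for α = 0.001, two-sided)
z_β = 0.915 (for power = 0.82)
d = 0.6

n = ((3.291 + 0.915) / 0.6)²
n = (7.010)²
n ≈ 49.14
Round up to the next whole number: n = 50 pairs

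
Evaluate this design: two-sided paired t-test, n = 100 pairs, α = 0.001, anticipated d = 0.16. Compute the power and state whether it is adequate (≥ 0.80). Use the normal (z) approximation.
Power ≈ 0.05; the study is underpowered (power < 0.80)

Power calculation (paired t-test, normal approximation):
z_β = d · √n - z_{α/2}
z_β = 0.16 · √100 - 3.291
z_β = 0.16 · 10.000 - 3.291
z_β = -1.691

Power = Φ(z_β) = Φ(-1.691) ≈ 0.045

Effect size d = 0.16 is very small by Cohen's convention (0.2/0.5/0.8).

Threshold: power ≥ 0.80 is conventionally adequate.
Power ≈ 0.05 → the study is underpowered (power < 0.80).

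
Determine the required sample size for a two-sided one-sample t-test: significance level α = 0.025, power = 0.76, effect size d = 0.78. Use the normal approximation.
n = 15

Sample size formula (one-sample t-test, normal approximation):
n = ((z_{α/2} + z_β) / d)²

z_{α/2} = 2.241 (for α = 0.025, two-sided)
z_β = 0.706 (for power = 0.76)
d = 0.78

n = ((2.241 + 0.706) / 0.78)²
n = (3.778)²
n ≈ 14.27
Round up to the next whole number: n = 15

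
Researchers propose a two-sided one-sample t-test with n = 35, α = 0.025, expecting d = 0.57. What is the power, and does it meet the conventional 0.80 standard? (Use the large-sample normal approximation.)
Power ≈ 0.87; the study is adequately powered (power ≥ 0.80)

Power calculation (one-sample t-test, normal approximation):
z_β = d · √n - z_{α/2}
z_β = 0.57 · √35 - 2.241
z_β = 0.57 · 5.916 - 2.241
z_β = 1.131

Power = Φ(z_β) = Φ(1.131) ≈ 0.871

Effect size d = 0.57 is medium by Cohen's convention (0.2/0.5/0.8).

Threshold: power ≥ 0.80 is conventionally adequate.
Power ≈ 0.87 → the study is adequately powered (power ≥ 0.80).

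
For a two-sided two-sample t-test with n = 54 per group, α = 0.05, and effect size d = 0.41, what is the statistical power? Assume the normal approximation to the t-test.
Power ≈ 0.57

Power calculation (two-sample t-test, normal approximation):
z_β = d · √(n/2) - z_{α/2}
z_β = 0.41 · √(54/2) - 1.960
z_β = 0.41 · 5.196 - 1.960
z_β = 0.170

Power = Φ(z_β) = Φ(0.170) ≈ 0.568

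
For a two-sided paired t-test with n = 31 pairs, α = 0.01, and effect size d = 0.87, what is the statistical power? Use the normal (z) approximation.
Power ≈ 0.99

Power calculation (paired t-test, normal approximation):
z_β = d · √n - z_{α/2}
z_β = 0.87 · √31 - 2.576
z_β = 0.87 · 5.568 - 2.576
z_β = 2.268

Power = Φ(z_β) = Φ(2.268) ≈ 0.988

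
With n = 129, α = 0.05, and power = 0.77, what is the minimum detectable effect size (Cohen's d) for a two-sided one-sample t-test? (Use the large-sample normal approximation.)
d ≈ 0.24

Minimum detectable effect (one-sample t-test, normal approximation):
d = (z_{α/2} + z_β) / √n
d = (1.960 + 0.739) / √129
d = 2.699 / 11.358
d ≈ 0.24

By Cohen's convention (0.2 small / 0.5 medium / 0.8 large): small effect.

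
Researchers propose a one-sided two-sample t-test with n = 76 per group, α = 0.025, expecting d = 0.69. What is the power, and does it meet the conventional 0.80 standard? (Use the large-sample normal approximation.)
Power ≈ 0.99; the study is adequately powered (power ≥ 0.80)

Power calculation (two-sample t-test, normal approximation):
z_β = d · √(n/2) - z_α
z_β = 0.69 · √(76/2) - 1.960
z_β = 0.69 · 6.164 - 1.960
z_β = 2.293

Power = Φ(z_β) = Φ(2.293) ≈ 0.989

Effect size d = 0.69 is medium by Cohen's convention (0.2/0.5/0.8).

Threshold: power ≥ 0.80 is conventionally adequate.
Power ≈ 0.99 → the study is adequately powered (power ≥ 0.80).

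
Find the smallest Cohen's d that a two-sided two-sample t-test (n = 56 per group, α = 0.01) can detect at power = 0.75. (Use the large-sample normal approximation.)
d ≈ 0.61

Minimum detectable effect (two-sample t-test, normal approximation):
d = (z_{α/2} + z_β) / √(n/2)
d = (2.576 + 0.674) / √(56/2)
d = 3.250 / 5.292
d ≈ 0.61

By Cohen's convention (0.2 small / 0.5 medium / 0.8 large): medium effect.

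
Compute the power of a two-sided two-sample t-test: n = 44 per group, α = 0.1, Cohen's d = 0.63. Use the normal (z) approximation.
Power ≈ 0.90

Power calculation (two-sample t-test, normal approximation):
z_β = d · √(n/2) - z_{α/2}
z_β = 0.63 · √(44/2) - 1.645
z_β = 0.63 · 4.690 - 1.645
z_β = 1.310

Power = Φ(z_β) = Φ(1.310) ≈ 0.905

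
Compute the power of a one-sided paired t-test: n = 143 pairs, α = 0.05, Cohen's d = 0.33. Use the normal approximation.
Power ≈ 0.99

Power calculation (paired t-test, normal approximation):
z_β = d · √n - z_α
z_β = 0.33 · √143 - 1.645
z_β = 0.33 · 11.958 - 1.645
z_β = 2.301

Power = Φ(z_β) = Φ(2.301) ≈ 0.989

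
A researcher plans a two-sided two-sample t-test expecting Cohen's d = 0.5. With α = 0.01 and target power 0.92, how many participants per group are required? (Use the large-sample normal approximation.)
n = 127 per group

Sample size formula (two-sample t-test, normal approximation):
n = 2 · ((z_{α/2} + z_β) / d)²

z_{α/2} = 2.576 (for α = 0.01, two-sided)
z_β = 1.405 (for power = 0.92)
d = 0.5

n = 2 · ((2.576 + 1.405) / 0.5)²
n = 2 · (7.962)²
n ≈ 126.79
Round up to the next whole number: n = 127 per group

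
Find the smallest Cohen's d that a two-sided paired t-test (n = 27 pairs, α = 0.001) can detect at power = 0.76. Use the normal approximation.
d ≈ 0.77

Minimum detectable effect (paired t-test, normal approximation):
d = (z_{α/2} + z_β) / √n
d = (3.291 + 0.706) / √27
d = 3.997 / 5.196
d ≈ 0.77

By Cohen's convention (0.2 small / 0.5 medium / 0.8 large): medium effect.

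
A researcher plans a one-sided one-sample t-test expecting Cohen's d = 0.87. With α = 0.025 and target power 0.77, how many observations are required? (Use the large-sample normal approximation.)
n = 10

Sample size formula (one-sample t-test, normal approximation):
n = ((z_α + z_β) / d)²

z_α = 1.960 (for α = 0.025, one-sided)
z_β = 0.739 (for power = 0.77)
d = 0.87

n = ((1.960 + 0.739) / 0.87)²
n = (3.102)²
n ≈ 9.62
Round up to the next whole number: n = 10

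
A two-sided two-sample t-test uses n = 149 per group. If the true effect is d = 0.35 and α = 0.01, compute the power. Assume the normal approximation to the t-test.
Power ≈ 0.67

Power calculation (two-sample t-test, normal approximation):
z_β = d · √(n/2) - z_{α/2}
z_β = 0.35 · √(149/2) - 2.576
z_β = 0.35 · 8.631 - 2.576
z_β = 0.445

Power = Φ(z_β) = Φ(0.445) ≈ 0.672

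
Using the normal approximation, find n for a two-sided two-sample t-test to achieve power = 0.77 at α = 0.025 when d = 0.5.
n = 72 per group

Sample size formula (two-sample t-test, normal approximation):
n = 2 · ((z_{α/2} + z_β) / d)²

z_{α/2} = 2.241 (for α = 0.025, two-sided)
z_β = 0.739 (for power = 0.77)
d = 0.5

n = 2 · ((2.241 + 0.739) / 0.5)²
n = 2 · (5.960)²
n ≈ 71.04
Round up to the next whole number: n = 72 per group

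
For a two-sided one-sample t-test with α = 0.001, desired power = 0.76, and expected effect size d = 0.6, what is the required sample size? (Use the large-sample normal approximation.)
n = 45

Sample size formula (one-sample t-test, normal approximation):
n = ((z_{α/2} + z_β) / d)²

z_{α/2} = 3.291 (for α = 0.001, two-sided)
z_β = 0.706 (for power = 0.76)
d = 0.6

n = ((3.291 + 0.706) / 0.6)²
n = (6.662)²
n ≈ 44.38
Round up to the next whole number: n = 45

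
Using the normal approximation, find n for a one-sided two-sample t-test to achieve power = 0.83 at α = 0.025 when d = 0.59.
n = 49 per group

Sample size formula (two-sample t-test, normal approximation):
n = 2 · ((z_α + z_β) / d)²

z_α = 1.960 (for α = 0.025, one-sided)
z_β = 0.954 (for power = 0.83)
d = 0.59

n = 2 · ((1.960 + 0.954) / 0.59)²
n = 2 · (4.939)²
n ≈ 48.79
Round up to the next whole number: n = 49 per group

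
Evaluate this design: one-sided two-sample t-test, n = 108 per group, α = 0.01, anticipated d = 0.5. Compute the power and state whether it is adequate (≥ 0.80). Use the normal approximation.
Power ≈ 0.91; the study is adequately powered (power ≥ 0.80)

Power calculation (two-sample t-test, normal approximation):
z_β = d · √(n/2) - z_α
z_β = 0.5 · √(108/2) - 2.326
z_β = 0.5 · 7.348 - 2.326
z_β = 1.348

Power = Φ(z_β) = Φ(1.348) ≈ 0.911

Effect size d = 0.5 is medium by Cohen's convention (0.2/0.5/0.8).

Threshold: power ≥ 0.80 is conventionally adequate.
Power ≈ 0.91 → the study is adequately powered (power ≥ 0.80).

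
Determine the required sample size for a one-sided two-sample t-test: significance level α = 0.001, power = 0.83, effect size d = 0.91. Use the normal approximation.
n = 40 per group

Sample size formula (two-sample t-test, normal approximation):
n = 2 · ((z_α + z_β) / d)²

z_α = 3.090 (for α = 0.001, one-sided)
z_β = 0.954 (for power = 0.83)
d = 0.91

n = 2 · ((3.090 + 0.954) / 0.91)²
n = 2 · (4.444)²
n ≈ 39.50
Round up to the next whole number: n = 40 per group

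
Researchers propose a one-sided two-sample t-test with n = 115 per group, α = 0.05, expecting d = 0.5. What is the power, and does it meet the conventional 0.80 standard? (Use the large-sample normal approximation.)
Power ≈ 0.98; the study is adequately powered (power ≥ 0.80)

Power calculation (two-sample t-test, normal approximation):
z_β = d · √(n/2) - z_α
z_β = 0.5 · √(115/2) - 1.645
z_β = 0.5 · 7.583 - 1.645
z_β = 2.147

Power = Φ(z_β) = Φ(2.147) ≈ 0.984

Effect size d = 0.5 is medium by Cohen's convention (0.2/0.5/0.8).

Threshold: power ≥ 0.80 is conventionally adequate.
Power ≈ 0.98 → the study is adequately powered (power ≥ 0.80).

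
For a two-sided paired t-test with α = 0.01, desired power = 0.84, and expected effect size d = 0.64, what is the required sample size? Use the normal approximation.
n = 32 pairs

Sample size formula (paired t-test, normal approximation):
n = ((z_{α/2} + z_β) / d)²

z_{α/2} = 2.576 (for α = 0.01, two-sided)
z_β = 0.994 (for power = 0.84)
d = 0.64

n = ((2.576 + 0.994) / 0.64)²
n = (5.578)²
n ≈ 31.11
Round up to the next whole number: n = 32 pairs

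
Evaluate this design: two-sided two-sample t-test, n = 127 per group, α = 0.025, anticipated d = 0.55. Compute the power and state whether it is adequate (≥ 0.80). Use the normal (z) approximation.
Power ≈ 0.98; the study is adequately powered (power ≥ 0.80)

Power calculation (two-sample t-test, normal approximation):
z_β = d · √(n/2) - z_{α/2}
z_β = 0.55 · √(127/2) - 2.241
z_β = 0.55 · 7.969 - 2.241
z_β = 2.141

Power = Φ(z_β) = Φ(2.141) ≈ 0.984

Effect size d = 0.55 is medium by Cohen's convention (0.2/0.5/0.8).

Threshold: power ≥ 0.80 is conventionally adequate.
Power ≈ 0.98 → the study is adequately powered (power ≥ 0.80).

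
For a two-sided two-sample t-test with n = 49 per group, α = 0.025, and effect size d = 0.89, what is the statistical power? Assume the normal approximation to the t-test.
Power ≈ 0.98

Power calculation (two-sample t-test, normal approximation):
z_β = d · √(n/2) - z_{α/2}
z_β = 0.89 · √(49/2) - 2.241
z_β = 0.89 · 4.950 - 2.241
z_β = 2.164

Power = Φ(z_β) = Φ(2.164) ≈ 0.985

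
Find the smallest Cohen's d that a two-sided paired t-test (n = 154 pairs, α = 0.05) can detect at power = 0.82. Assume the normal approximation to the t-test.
d ≈ 0.23

Minimum detectable effect (paired t-test, normal approximation):
d = (z_{α/2} + z_β) / √n
d = (1.960 + 0.915) / √154
d = 2.875 / 12.410
d ≈ 0.23

By Cohen's convention (0.2 small / 0.5 medium / 0.8 large): small effect.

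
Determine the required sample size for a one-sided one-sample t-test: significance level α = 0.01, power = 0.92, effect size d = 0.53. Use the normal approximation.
n = 50

Sample size formula (one-sample t-test, normal approximation):
n = ((z_α + z_β) / d)²

z_α = 2.326 (for α = 0.01, one-sided)
z_β = 1.405 (for power = 0.92)
d = 0.53

n = ((2.326 + 1.405) / 0.53)²
n = (7.040)²
n ≈ 49.56
Round up to the next whole number: n = 50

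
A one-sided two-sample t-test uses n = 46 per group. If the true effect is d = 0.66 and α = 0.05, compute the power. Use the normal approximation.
Power ≈ 0.94

Power calculation (two-sample t-test, normal approximation):
z_β = d · √(n/2) - z_α
z_β = 0.66 · √(46/2) - 1.645
z_β = 0.66 · 4.796 - 1.645
z_β = 1.520

Power = Φ(z_β) = Φ(1.520) ≈ 0.936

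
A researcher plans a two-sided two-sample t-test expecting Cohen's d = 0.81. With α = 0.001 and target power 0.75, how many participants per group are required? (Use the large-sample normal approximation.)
n = 48 per group

Sample size formula (two-sample t-test, normal approximation):
n = 2 · ((z_{α/2} + z_β) / d)²

z_{α/2} = 3.291 (for α = 0.001, two-sided)
z_β = 0.674 (for power = 0.75)
d = 0.81

n = 2 · ((3.291 + 0.674) / 0.81)²
n = 2 · (4.895)²
n ≈ 47.92
Round up to the next whole number: n = 48 per group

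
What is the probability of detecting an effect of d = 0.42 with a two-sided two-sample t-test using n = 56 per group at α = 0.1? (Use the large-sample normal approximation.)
Power ≈ 0.72

Power calculation (two-sample t-test, normal approximation):
z_β = d · √(n/2) - z_{α/2}
z_β = 0.42 · √(56/2) - 1.645
z_β = 0.42 · 5.292 - 1.645
z_β = 0.578

Power = Φ(z_β) = Φ(0.578) ≈ 0.718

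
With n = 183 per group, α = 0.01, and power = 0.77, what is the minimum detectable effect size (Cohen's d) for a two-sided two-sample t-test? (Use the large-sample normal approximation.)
d ≈ 0.35

Minimum detectable effect (two-sample t-test, normal approximation):
d = (z_{α/2} + z_β) / √(n/2)
d = (2.576 + 0.739) / √(183/2)
d = 3.315 / 9.566
d ≈ 0.35

By Cohen's convention (0.2 small / 0.5 medium / 0.8 large): small effect.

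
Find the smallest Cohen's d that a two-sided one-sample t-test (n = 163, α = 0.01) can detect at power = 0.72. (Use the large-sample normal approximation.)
d ≈ 0.25

Minimum detectable effect (one-sample t-test, normal approximation):
d = (z_{α/2} + z_β) / √n
d = (2.576 + 0.583) / √163
d = 3.159 / 12.767
d ≈ 0.25

By Cohen's convention (0.2 small / 0.5 medium / 0.8 large): small effect.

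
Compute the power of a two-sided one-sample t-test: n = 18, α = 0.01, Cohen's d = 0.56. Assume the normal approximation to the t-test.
Power ≈ 0.42

Power calculation (one-sample t-test, normal approximation):
z_β = d · √n - z_{α/2}
z_β = 0.56 · √18 - 2.576
z_β = 0.56 · 4.243 - 2.576
z_β = -0.200

Power = Φ(z_β) = Φ(-0.200) ≈ 0.421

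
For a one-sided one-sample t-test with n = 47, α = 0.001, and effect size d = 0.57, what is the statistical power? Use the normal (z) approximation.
Power ≈ 0.79

Power calculation (one-sample t-test, normal approximation):
z_β = d · √n - z_α
z_β = 0.57 · √47 - 3.090
z_β = 0.57 · 6.856 - 3.090
z_β = 0.817

Power = Φ(z_β) = Φ(0.817) ≈ 0.793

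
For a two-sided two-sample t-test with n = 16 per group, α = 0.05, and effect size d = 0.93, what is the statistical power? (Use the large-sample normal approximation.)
Power ≈ 0.75

Power calculation (two-sample t-test, normal approximation):
z_β = d · √(n/2) - z_{α/2}
z_β = 0.93 · √(16/2) - 1.960
z_β = 0.93 · 2.828 - 1.960
z_β = 0.670

Power = Φ(z_β) = Φ(0.670) ≈ 0.749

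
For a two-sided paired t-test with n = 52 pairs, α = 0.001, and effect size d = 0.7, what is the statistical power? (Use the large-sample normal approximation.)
Power ≈ 0.96

Power calculation (paired t-test, normal approximation):
z_β = d · √n - z_{α/2}
z_β = 0.7 · √52 - 3.291
z_β = 0.7 · 7.211 - 3.291
z_β = 1.757

Power = Φ(z_β) = Φ(1.757) ≈ 0.961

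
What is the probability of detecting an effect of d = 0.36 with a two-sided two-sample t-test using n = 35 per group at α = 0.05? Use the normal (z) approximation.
Power ≈ 0.32

Power calculation (two-sample t-test, normal approximation):
z_β = d · √(n/2) - z_{α/2}
z_β = 0.36 · √(35/2) - 1.960
z_β = 0.36 · 4.183 - 1.960
z_β = -0.454

Power = Φ(z_β) = Φ(-0.454) ≈ 0.325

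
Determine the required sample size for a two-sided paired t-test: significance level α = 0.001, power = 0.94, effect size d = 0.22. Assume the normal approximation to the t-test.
n = 486 pairs

Sample size formula (paired t-test, normal approximation):
n = ((z_{α/2} + z_β) / d)²

z_{α/2} = 3.291 (for α = 0.001, two-sided)
z_β = 1.555 (for power = 0.94)
d = 0.22

n = ((3.291 + 1.555) / 0.22)²
n = (22.027)²
n ≈ 485.19
Round up to the next whole number: n = 486 pairs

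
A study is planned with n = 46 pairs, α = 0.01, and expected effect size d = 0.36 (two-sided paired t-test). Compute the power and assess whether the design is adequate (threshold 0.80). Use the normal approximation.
Power ≈ 0.45; the study is underpowered (power < 0.80)

Power calculation (paired t-test, normal approximation):
z_β = d · √n - z_{α/2}
z_β = 0.36 · √46 - 2.576
z_β = 0.36 · 6.782 - 2.576
z_β = -0.134

Power = Φ(z_β) = Φ(-0.134) ≈ 0.447

Effect size d = 0.36 is small by Cohen's convention (0.2/0.5/0.8).

Threshold: power ≥ 0.80 is conventionally adequate.
Power ≈ 0.45 → the study is underpowered (power < 0.80).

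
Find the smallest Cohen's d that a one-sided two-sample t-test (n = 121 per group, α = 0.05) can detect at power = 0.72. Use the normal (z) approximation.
d ≈ 0.29

Minimum detectable effect (two-sample t-test, normal approximation):
d = (z_α + z_β) / √(n/2)
d = (1.645 + 0.583) / √(121/2)
d = 2.228 / 7.778
d ≈ 0.29

By Cohen's convention (0.2 small / 0.5 medium / 0.8 large): small effect.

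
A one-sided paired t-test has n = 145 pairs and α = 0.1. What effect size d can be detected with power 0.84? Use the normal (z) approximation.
d ≈ 0.19

Minimum detectable effect (paired t-test, normal approximation):
d = (z_α + z_β) / √n
d = (1.282 + 0.994) / √145
d = 2.276 / 12.042
d ≈ 0.19

By Cohen's convention (0.2 small / 0.5 medium / 0.8 large): very small effect.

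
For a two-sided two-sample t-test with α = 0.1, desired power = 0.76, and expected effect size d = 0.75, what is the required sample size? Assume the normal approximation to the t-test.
n = 20 per group

Sample size formula (two-sample t-test, normal approximation):
n = 2 · ((z_{α/2} + z_β) / d)²

z_{α/2} = 1.645 (for α = 0.1, two-sided)
z_β = 0.706 (for power = 0.76)
d = 0.75

n = 2 · ((1.645 + 0.706) / 0.75)²
n = 2 · (3.135)²
n ≈ 19.66
Round up to the next whole number: n = 20 per group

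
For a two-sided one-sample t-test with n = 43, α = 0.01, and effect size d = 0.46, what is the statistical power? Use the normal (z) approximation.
Power ≈ 0.67

Power calculation (one-sample t-test, normal approximation):
z_β = d · √n - z_{α/2}
z_β = 0.46 · √43 - 2.576
z_β = 0.46 · 6.557 - 2.576
z_β = 0.441

Power = Φ(z_β) = Φ(0.441) ≈ 0.670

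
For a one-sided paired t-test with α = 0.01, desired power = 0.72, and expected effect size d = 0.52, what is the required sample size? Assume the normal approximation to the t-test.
n = 32 pairs

Sample size formula (paired t-test, normal approximation):
n = ((z_α + z_β) / d)²

z_α = 2.326 (for α = 0.01, one-sided)
z_β = 0.583 (for power = 0.72)
d = 0.52

n = ((2.326 + 0.583) / 0.52)²
n = (5.594)²
n ≈ 31.29
Round up to the next whole number: n = 32 pairs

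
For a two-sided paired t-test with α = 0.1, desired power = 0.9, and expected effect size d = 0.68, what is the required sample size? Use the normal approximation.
n = 19 pairs

Sample size formula (paired t-test, normal approximation):
n = ((z_{α/2} + z_β) / d)²

z_{α/2} = 1.645 (for α = 0.1, two-sided)
z_β = 1.282 (for power = 0.9)
d = 0.68

n = ((1.645 + 1.282) / 0.68)²
n = (4.304)²
n ≈ 18.52
Round up to the next whole number: n = 19 pairs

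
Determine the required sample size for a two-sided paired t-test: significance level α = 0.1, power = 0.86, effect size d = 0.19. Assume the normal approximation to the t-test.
n = 206 pairs

Sample size formula (paired t-test, normal approximation):
n = ((z_{α/2} + z_β) / d)²

z_{α/2} = 1.645 (for α = 0.1, two-sided)
z_β = 1.080 (for power = 0.86)
d = 0.19

n = ((1.645 + 1.080) / 0.19)²
n = (14.342)²
n ≈ 205.69
Round up to the next whole number: n = 206 pairs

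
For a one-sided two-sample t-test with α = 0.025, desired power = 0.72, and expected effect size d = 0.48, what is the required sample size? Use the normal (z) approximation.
n = 57 per group

Sample size formula (two-sample t-test, normal approximation):
n = 2 · ((z_α + z_β) / d)²

z_α = 1.960 (for α = 0.025, one-sided)
z_β = 0.583 (for power = 0.72)
d = 0.48

n = 2 · ((1.960 + 0.583) / 0.48)²
n = 2 · (5.298)²
n ≈ 56.14
Round up to the next whole number: n = 57 per group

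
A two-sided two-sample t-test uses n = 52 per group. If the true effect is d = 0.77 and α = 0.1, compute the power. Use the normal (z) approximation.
Power ≈ 0.99

Power calculation (two-sample t-test, normal approximation):
z_β = d · √(n/2) - z_{α/2}
z_β = 0.77 · √(52/2) - 1.645
z_β = 0.77 · 5.099 - 1.645
z_β = 2.281

Power = Φ(z_β) = Φ(2.281) ≈ 0.989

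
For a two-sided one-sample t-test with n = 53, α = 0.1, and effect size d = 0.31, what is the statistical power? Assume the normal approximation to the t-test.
Power ≈ 0.73

Power calculation (one-sample t-test, normal approximation):
z_β = d · √n - z_{α/2}
z_β = 0.31 · √53 - 1.645
z_β = 0.31 · 7.280 - 1.645
z_β = 0.612

Power = Φ(z_β) = Φ(0.612) ≈ 0.730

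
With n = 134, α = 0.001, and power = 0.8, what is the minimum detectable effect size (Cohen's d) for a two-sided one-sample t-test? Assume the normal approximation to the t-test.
d ≈ 0.36

Minimum detectable effect (one-sample t-test, normal approximation):
d = (z_{α/2} + z_β) / √n
d = (3.291 + 0.842) / √134
d = 4.132 / 11.576
d ≈ 0.36

By Cohen's convention (0.2 small / 0.5 medium / 0.8 large): small effect.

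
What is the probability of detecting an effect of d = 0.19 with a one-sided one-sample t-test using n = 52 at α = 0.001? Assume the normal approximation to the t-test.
Power ≈ 0.04

Power calculation (one-sample t-test, normal approximation):
z_β = d · √n - z_α
z_β = 0.19 · √52 - 3.090
z_β = 0.19 · 7.211 - 3.090
z_β = -1.720

Power = Φ(z_β) = Φ(-1.720) ≈ 0.043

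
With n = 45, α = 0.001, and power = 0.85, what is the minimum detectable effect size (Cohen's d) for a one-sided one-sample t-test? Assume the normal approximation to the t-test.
d ≈ 0.62

Minimum detectable effect (one-sample t-test, normal approximation):
d = (z_α + z_β) / √n
d = (3.090 + 1.036) / √45
d = 4.127 / 6.708
d ≈ 0.62

By Cohen's convention (0.2 small / 0.5 medium / 0.8 large): medium effect.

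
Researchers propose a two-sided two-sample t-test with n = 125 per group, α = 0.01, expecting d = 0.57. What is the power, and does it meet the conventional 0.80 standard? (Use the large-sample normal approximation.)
Power ≈ 0.97; the study is adequately powered (power ≥ 0.80)

Power calculation (two-sample t-test, normal approximation):
z_β = d · √(n/2) - z_{α/2}
z_β = 0.57 · √(125/2) - 2.576
z_β = 0.57 · 7.906 - 2.576
z_β = 1.930

Power = Φ(z_β) = Φ(1.930) ≈ 0.973

Effect size d = 0.57 is medium by Cohen's convention (0.2/0.5/0.8).

Threshold: power ≥ 0.80 is conventionally adequate.
Power ≈ 0.97 → the study is adequately powered (power ≥ 0.80).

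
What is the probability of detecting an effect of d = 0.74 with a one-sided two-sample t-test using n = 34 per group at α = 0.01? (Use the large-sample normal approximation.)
Power ≈ 0.77

Power calculation (two-sample t-test, normal approximation):
z_β = d · √(n/2) - z_α
z_β = 0.74 · √(34/2) - 2.326
z_β = 0.74 · 4.123 - 2.326
z_β = 0.725

Power = Φ(z_β) = Φ(0.725) ≈ 0.766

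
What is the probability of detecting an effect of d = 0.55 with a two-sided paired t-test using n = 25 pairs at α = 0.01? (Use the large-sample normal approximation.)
Power ≈ 0.57

Power calculation (paired t-test, normal approximation):
z_β = d · √n - z_{α/2}
z_β = 0.55 · √25 - 2.576
z_β = 0.55 · 5.000 - 2.576
z_β = 0.174

Power = Φ(z_β) = Φ(0.174) ≈ 0.569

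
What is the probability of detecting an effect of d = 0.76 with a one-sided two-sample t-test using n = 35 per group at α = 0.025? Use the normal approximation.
Power ≈ 0.89

Power calculation (two-sample t-test, normal approximation):
z_β = d · √(n/2) - z_α
z_β = 0.76 · √(35/2) - 1.960
z_β = 0.76 · 4.183 - 1.960
z_β = 1.219

Power = Φ(z_β) = Φ(1.219) ≈ 0.889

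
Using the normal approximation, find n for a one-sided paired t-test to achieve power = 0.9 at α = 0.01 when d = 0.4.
n = 82 pairs

Sample size formula (paired t-test, normal approximation):
n = ((z_α + z_β) / d)²

z_α = 2.326 (for α = 0.01, one-sided)
z_β = 1.282 (for power = 0.9)
d = 0.4

n = ((2.326 + 1.282) / 0.4)²
n = (9.020)²
n ≈ 81.36
Round up to the next whole number: n = 82 pairs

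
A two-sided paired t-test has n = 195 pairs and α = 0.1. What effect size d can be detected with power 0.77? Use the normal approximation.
d ≈ 0.17

Minimum detectable effect (paired t-test, normal approximation):
d = (z_{α/2} + z_β) / √n
d = (1.645 + 0.739) / √195
d = 2.384 / 13.964
d ≈ 0.17

By Cohen's convention (0.2 small / 0.5 medium / 0.8 large): very small effect.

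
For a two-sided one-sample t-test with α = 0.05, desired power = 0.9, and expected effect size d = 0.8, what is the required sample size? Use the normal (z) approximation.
n = 17

Sample size formula (one-sample t-test, normal approximation):
n = ((z_{α/2} + z_β) / d)²

z_{α/2} = 1.960 (for α = 0.05, two-sided)
z_β = 1.282 (for power = 0.9)
d = 0.8

n = ((1.960 + 1.282) / 0.8)²
n = (4.053)²
n ≈ 16.43
Round up to the next whole number: n = 17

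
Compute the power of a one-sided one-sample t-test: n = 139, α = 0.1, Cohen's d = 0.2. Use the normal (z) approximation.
Power ≈ 0.86

Power calculation (one-sample t-test, normal approximation):
z_β = d · √n - z_α
z_β = 0.2 · √139 - 1.282
z_β = 0.2 · 11.790 - 1.282
z_β = 1.076

Power = Φ(z_β) = Φ(1.076) ≈ 0.859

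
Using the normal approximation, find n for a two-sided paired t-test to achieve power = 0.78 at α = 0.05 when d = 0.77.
n = 13 pairs

Sample size formula (paired t-test, normal approximation):
n = ((z_{α/2} + z_β) / d)²

z_{α/2} = 1.960 (for α = 0.05, two-sided)
z_β = 0.772 (for power = 0.78)
d = 0.77

n = ((1.960 + 0.772) / 0.77)²
n = (3.548)²
n ≈ 12.59
Round up to the next whole number: n = 13 pairs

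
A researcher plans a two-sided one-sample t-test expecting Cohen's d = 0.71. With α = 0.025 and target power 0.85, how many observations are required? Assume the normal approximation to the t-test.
n = 22

Sample size formula (one-sample t-test, normal approximation):
n = ((z_{α/2} + z_β) / d)²

z_{α/2} = 2.241 (for α = 0.025, two-sided)
z_β = 1.036 (for power = 0.85)
d = 0.71

n = ((2.241 + 1.036) / 0.71)²
n = (4.615)²
n ≈ 21.30
Round up to the next whole number: n = 22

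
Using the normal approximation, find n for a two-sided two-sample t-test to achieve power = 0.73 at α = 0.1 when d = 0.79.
n = 17 per group

Sample size formula (two-sample t-test, normal approximation):
n = 2 · ((z_{α/2} + z_β) / d)²

z_{α/2} = 1.645 (for α = 0.1, two-sided)
z_β = 0.613 (for power = 0.73)
d = 0.79

n = 2 · ((1.645 + 0.613) / 0.79)²
n = 2 · (2.858)²
n ≈ 16.34
Round up to the next whole number: n = 17 per group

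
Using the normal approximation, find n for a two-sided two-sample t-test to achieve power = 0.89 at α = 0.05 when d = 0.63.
n = 52 per group

Sample size formula (two-sample t-test, normal approximation):
n = 2 · ((z_{α/2} + z_β) / d)²

z_{α/2} = 1.960 (for α = 0.05, two-sided)
z_β = 1.227 (for power = 0.89)
d = 0.63

n = 2 · ((1.960 + 1.227) / 0.63)²
n = 2 · (5.059)²
n ≈ 51.19
Round up to the next whole number: n = 52 per group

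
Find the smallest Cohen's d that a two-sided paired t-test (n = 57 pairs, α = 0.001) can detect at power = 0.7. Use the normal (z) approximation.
d ≈ 0.51

Minimum detectable effect (paired t-test, normal approximation):
d = (z_{α/2} + z_β) / √n
d = (3.291 + 0.524) / √57
d = 3.815 / 7.550
d ≈ 0.51

By Cohen's convention (0.2 small / 0.5 medium / 0.8 large): medium effect.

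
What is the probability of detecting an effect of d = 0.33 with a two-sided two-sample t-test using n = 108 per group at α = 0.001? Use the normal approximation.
Power ≈ 0.19

Power calculation (two-sample t-test, normal approximation):
z_β = d · √(n/2) - z_{α/2}
z_β = 0.33 · √(108/2) - 3.291
z_β = 0.33 · 7.348 - 3.291
z_β = -0.866

Power = Φ(z_β) = Φ(-0.866) ≈ 0.193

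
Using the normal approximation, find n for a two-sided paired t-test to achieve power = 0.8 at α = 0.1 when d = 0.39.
n = 41 pairs

Sample size formula (paired t-test, normal approximation):
n = ((z_{α/2} + z_β) / d)²

z_{α/2} = 1.645 (for α = 0.1, two-sided)
z_β = 0.842 (for power = 0.8)
d = 0.39

n = ((1.645 + 0.842) / 0.39)²
n = (6.377)²
n ≈ 40.67
Round up to the next whole number: n = 41 pairs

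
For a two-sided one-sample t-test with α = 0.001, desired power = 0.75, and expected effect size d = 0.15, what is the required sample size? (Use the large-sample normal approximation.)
n = 699

Sample size formula (one-sample t-test, normal approximation):
n = ((z_{α/2} + z_β) / d)²

z_{α/2} = 3.291 (for α = 0.001, two-sided)
z_β = 0.674 (for power = 0.75)
d = 0.15

n = ((3.291 + 0.674) / 0.15)²
n = (26.433)²
n ≈ 698.70
Round up to the next whole number: n = 699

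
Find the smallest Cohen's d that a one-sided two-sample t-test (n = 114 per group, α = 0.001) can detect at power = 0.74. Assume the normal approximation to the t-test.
d ≈ 0.49

Minimum detectable effect (two-sample t-test, normal approximation):
d = (z_α + z_β) / √(n/2)
d = (3.090 + 0.643) / √(114/2)
d = 3.734 / 7.550
d ≈ 0.49

By Cohen's convention (0.2 small / 0.5 medium / 0.8 large): small effect.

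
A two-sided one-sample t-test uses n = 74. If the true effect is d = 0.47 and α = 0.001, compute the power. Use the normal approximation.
Power ≈ 0.77

Power calculation (one-sample t-test, normal approximation):
z_β = d · √n - z_{α/2}
z_β = 0.47 · √74 - 3.291
z_β = 0.47 · 8.602 - 3.291
z_β = 0.753

Power = Φ(z_β) = Φ(0.753) ≈ 0.774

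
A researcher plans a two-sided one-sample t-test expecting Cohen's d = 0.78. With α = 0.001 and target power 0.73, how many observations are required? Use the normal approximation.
n = 26

Sample size formula (one-sample t-test, normal approximation):
n = ((z_{α/2} + z_β) / d)²

z_{α/2} = 3.291 (for α = 0.001, two-sided)
z_β = 0.613 (for power = 0.73)
d = 0.78

n = ((3.291 + 0.613) / 0.78)²
n = (5.005)²
n ≈ 25.05
Round up to the next whole number: n = 26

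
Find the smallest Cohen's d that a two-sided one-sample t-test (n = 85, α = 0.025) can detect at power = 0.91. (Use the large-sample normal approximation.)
d ≈ 0.39

Minimum detectable effect (one-sample t-test, normal approximation):
d = (z_{α/2} + z_β) / √n
d = (2.241 + 1.341) / √85
d = 3.582 / 9.220
d ≈ 0.39

By Cohen's convention (0.2 small / 0.5 medium / 0.8 large): small effect.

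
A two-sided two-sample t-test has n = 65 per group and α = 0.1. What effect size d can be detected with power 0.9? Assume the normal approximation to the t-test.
d ≈ 0.51

Minimum detectable effect (two-sample t-test, normal approximation):
d = (z_{α/2} + z_β) / √(n/2)
d = (1.645 + 1.282) / √(65/2)
d = 2.926 / 5.701
d ≈ 0.51

By Cohen's convention (0.2 small / 0.5 medium / 0.8 large): medium effect.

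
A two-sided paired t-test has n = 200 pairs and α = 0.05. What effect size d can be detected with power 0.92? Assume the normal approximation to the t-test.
d ≈ 0.24

Minimum detectable effect (paired t-test, normal approximation):
d = (z_{α/2} + z_β) / √n
d = (1.960 + 1.405) / √200
d = 3.365 / 14.142
d ≈ 0.24

By Cohen's convention (0.2 small / 0.5 medium / 0.8 large): small effect.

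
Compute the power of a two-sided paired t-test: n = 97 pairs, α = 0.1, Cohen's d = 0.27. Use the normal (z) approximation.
Power ≈ 0.84

Power calculation (paired t-test, normal approximation):
z_β = d · √n - z_{α/2}
z_β = 0.27 · √97 - 1.645
z_β = 0.27 · 9.849 - 1.645
z_β = 1.014

Power = Φ(z_β) = Φ(1.014) ≈ 0.845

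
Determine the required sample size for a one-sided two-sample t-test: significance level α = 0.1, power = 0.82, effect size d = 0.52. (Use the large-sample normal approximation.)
n = 36 per group

Sample size formula (two-sample t-test, normal approximation):
n = 2 · ((z_α + z_β) / d)²

z_α = 1.282 (for α = 0.1, one-sided)
z_β = 0.915 (for power = 0.82)
d = 0.52

n = 2 · ((1.282 + 0.915) / 0.52)²
n = 2 · (4.225)²
n ≈ 35.70
Round up to the next whole number: n = 36 per group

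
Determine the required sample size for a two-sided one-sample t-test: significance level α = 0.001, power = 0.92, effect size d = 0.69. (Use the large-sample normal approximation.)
n = 47

Sample size formula (one-sample t-test, normal approximation):
n = ((z_{α/2} + z_β) / d)²

z_{α/2} = 3.291 (for α = 0.001, two-sided)
z_β = 1.405 (for power = 0.92)
d = 0.69

n = ((3.291 + 1.405) / 0.69)²
n = (6.806)²
n ≈ 46.32
Round up to the next whole number: n = 47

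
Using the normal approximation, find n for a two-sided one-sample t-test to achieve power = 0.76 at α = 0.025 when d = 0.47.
n = 40

Sample size formula (one-sample t-test, normal approximation):
n = ((z_{α/2} + z_β) / d)²

z_{α/2} = 2.241 (for α = 0.025, two-sided)
z_β = 0.706 (for power = 0.76)
d = 0.47

n = ((2.241 + 0.706) / 0.47)²
n = (6.270)²
n ≈ 39.31
Round up to the next whole number: n = 40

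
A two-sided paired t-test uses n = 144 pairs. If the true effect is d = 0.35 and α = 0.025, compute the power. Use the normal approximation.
Power ≈ 0.97

Power calculation (paired t-test, normal approximation):
z_β = d · √n - z_{α/2}
z_β = 0.35 · √144 - 2.241
z_β = 0.35 · 12.000 - 2.241
z_β = 1.959

Power = Φ(z_β) = Φ(1.959) ≈ 0.975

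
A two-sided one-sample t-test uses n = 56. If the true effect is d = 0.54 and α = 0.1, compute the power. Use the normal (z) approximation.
Power ≈ 0.99

Power calculation (one-sample t-test, normal approximation):
z_β = d · √n - z_{α/2}
z_β = 0.54 · √56 - 1.645
z_β = 0.54 · 7.483 - 1.645
z_β = 2.396

Power = Φ(z_β) = Φ(2.396) ≈ 0.992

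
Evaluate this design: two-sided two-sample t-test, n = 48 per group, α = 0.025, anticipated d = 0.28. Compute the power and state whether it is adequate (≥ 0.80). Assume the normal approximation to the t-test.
Power ≈ 0.19; the study is underpowered (power < 0.80)

Power calculation (two-sample t-test, normal approximation):
z_β = d · √(n/2) - z_{α/2}
z_β = 0.28 · √(48/2) - 2.241
z_β = 0.28 · 4.899 - 2.241
z_β = -0.870

Power = Φ(z_β) = Φ(-0.870) ≈ 0.192

Effect size d = 0.28 is small by Cohen's convention (0.2/0.5/0.8).

Threshold: power ≥ 0.80 is conventionally adequate.
Power ≈ 0.19 → the study is underpowered (power < 0.80).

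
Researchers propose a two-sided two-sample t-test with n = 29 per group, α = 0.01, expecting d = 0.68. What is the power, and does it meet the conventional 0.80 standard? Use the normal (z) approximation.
Power ≈ 0.51; the study is underpowered (power < 0.80)

Power calculation (two-sample t-test, normal approximation):
z_β = d · √(n/2) - z_{α/2}
z_β = 0.68 · √(29/2) - 2.576
z_β = 0.68 · 3.808 - 2.576
z_β = 0.014

Power = Φ(z_β) = Φ(0.014) ≈ 0.505

Effect size d = 0.68 is medium by Cohen's convention (0.2/0.5/0.8).

Threshold: power ≥ 0.80 is conventionally adequate.
Power ≈ 0.51 → the study is underpowered (power < 0.80).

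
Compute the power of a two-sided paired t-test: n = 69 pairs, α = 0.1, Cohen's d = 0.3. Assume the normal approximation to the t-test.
Power ≈ 0.80

Power calculation (paired t-test, normal approximation):
z_β = d · √n - z_{α/2}
z_β = 0.3 · √69 - 1.645
z_β = 0.3 · 8.307 - 1.645
z_β = 0.847

Power = Φ(z_β) = Φ(0.847) ≈ 0.802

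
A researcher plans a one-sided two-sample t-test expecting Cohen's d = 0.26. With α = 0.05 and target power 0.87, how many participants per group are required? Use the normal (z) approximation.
n = 228 per group

Sample size formula (two-sample t-test, normal approximation):
n = 2 · ((z_α + z_β) / d)²

z_α = 1.645 (for α = 0.05, one-sided)
z_β = 1.126 (for power = 0.87)
d = 0.26

n = 2 · ((1.645 + 1.126) / 0.26)²
n = 2 · (10.658)²
n ≈ 227.19
Round up to the next whole number: n = 228 per group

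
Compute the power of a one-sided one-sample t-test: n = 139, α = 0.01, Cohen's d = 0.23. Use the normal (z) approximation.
Power ≈ 0.65

Power calculation (one-sample t-test, normal approximation):
z_β = d · √n - z_α
z_β = 0.23 · √139 - 2.326
z_β = 0.23 · 11.790 - 2.326
z_β = 0.385

Power = Φ(z_β) = Φ(0.385) ≈ 0.650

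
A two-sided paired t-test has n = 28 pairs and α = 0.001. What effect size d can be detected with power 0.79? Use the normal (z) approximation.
d ≈ 0.77

Minimum detectable effect (paired t-test, normal approximation):
d = (z_{α/2} + z_β) / √n
d = (3.291 + 0.806) / √28
d = 4.097 / 5.292
d ≈ 0.77

By Cohen's convention (0.2 small / 0.5 medium / 0.8 large): medium effect.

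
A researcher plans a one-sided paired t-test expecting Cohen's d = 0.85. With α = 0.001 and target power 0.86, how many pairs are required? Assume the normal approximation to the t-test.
n = 25 pairs

Sample size formula (paired t-test, normal approximation):
n = ((z_α + z_β) / d)²

z_α = 3.090 (for α = 0.001, one-sided)
z_β = 1.080 (for power = 0.86)
d = 0.85

n = ((3.090 + 1.080) / 0.85)²
n = (4.906)²
n ≈ 24.07
Round up to the next whole number: n = 25 pairs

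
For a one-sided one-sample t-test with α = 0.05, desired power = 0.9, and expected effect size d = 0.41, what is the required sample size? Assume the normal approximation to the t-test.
n = 51

Sample size formula (one-sample t-test, normal approximation):
n = ((z_α + z_β) / d)²

z_α = 1.645 (for α = 0.05, one-sided)
z_β = 1.282 (for power = 0.9)
d = 0.41

n = ((1.645 + 1.282) / 0.41)²
n = (7.139)²
n ≈ 50.97
Round up to the next whole number: n = 51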